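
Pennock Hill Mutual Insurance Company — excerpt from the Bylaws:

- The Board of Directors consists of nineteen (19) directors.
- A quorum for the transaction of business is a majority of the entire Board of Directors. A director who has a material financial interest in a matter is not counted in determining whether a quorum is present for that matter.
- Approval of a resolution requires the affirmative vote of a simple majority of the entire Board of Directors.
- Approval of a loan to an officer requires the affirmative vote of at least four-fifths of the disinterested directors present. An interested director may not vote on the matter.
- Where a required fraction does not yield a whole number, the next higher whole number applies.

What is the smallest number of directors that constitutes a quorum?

10

A majority of 19 is 10.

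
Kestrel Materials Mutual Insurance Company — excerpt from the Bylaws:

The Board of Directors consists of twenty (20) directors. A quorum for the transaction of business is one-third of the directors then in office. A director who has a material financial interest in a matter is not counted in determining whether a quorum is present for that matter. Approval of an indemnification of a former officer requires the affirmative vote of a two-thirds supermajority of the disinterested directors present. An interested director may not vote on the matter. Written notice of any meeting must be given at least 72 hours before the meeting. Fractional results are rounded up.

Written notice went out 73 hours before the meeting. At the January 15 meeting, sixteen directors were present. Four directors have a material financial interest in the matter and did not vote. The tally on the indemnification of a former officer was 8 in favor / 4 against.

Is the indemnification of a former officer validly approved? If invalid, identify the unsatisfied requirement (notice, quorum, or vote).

Notice: 73 hours given; 72 required (73 ≥ 72). Satisfied.
Quorum: 16 present, but the 4 interested directors do not count, leaving 12. Quorum is 7. Satisfied.
Vote: the indemnification of a former officer requires two-thirds of the disinterested directors present (16 − 4 = 12). 2/3 of 12 = 8, so 8 affirmative votes are needed; 8 voted in favor. Satisfied.

Valid — all requirements satisfied.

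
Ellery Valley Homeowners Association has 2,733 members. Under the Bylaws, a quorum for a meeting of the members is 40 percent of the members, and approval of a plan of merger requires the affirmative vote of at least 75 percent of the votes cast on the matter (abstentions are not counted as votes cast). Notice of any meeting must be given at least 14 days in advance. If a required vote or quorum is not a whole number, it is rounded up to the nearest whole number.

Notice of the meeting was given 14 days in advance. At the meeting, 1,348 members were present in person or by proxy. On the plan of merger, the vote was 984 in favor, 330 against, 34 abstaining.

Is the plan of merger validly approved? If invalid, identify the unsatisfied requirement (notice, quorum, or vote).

Notice: 14 days given; 14 required. Satisfied.
Quorum: 40% of 2,733 = 1,093.20, rounded up to 1,094; 1,348 present. Satisfied.
Vote: requires three-fourths of the votes cast (1,348 − 34 abstaining = 1,314); 3/4 of 1314 = 985.50, rounded up to 986, so 986 needed; 984 in favor. Not satisfied.

Invalid — vote requirement not satisfied.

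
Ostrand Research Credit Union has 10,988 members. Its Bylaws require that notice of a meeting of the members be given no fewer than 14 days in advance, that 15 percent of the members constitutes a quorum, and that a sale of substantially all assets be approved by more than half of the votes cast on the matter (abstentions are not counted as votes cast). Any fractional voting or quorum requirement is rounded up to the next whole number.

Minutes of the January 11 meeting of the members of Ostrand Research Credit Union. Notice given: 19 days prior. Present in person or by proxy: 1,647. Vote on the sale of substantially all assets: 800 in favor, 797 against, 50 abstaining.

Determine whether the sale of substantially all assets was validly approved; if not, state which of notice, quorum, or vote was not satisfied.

Invalid — quorum requirement not satisfied.

Notice: 19 days given; 14 required. Satisfied.
Quorum: 15% of 10,988 = 1,648.20, rounded up to 1,649; 1,647 present. Not satisfied.
Vote: requires a majority of the votes cast (1,647 − 50 abstaining = 1,597); a majority of 1597 is 799, so 799 needed; 800 in favor. Satisfied.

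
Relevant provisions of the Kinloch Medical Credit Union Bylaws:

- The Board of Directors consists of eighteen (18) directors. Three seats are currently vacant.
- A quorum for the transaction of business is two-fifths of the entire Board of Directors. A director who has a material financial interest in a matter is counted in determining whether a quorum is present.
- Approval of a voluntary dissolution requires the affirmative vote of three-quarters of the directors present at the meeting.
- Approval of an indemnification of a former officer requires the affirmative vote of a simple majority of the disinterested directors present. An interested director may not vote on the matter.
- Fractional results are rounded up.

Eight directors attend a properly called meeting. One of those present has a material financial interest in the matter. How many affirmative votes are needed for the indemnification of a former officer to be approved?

4

The indemnification of a former officer requires a majority of the disinterested directors present (8 − 1 = 7).
A majority of 7 is 4.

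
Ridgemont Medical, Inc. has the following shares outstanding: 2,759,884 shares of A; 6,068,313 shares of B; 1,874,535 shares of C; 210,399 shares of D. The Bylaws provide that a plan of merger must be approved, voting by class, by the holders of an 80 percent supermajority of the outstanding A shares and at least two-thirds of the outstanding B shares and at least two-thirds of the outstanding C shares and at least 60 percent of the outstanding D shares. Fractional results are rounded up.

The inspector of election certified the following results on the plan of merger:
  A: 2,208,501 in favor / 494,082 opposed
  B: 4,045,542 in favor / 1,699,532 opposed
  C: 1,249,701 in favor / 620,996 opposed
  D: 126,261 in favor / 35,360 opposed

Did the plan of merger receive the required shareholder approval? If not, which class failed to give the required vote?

A: 4/5 of 2759884 = 2207907.20, rounded up to 2207908; 2,207,908 required, 2,208,501 in favor — approved.
B: 2/3 of 6068313 = 4045542; 4,045,542 required, 4,045,542 in favor — approved.
C: 2/3 of 1874535 = 1249690; 1,249,690 required, 1,249,701 in favor — approved.
D: 3/5 of 210399 = 126239.40, rounded up to 126240; 126,240 required, 126,261 in favor — approved.

Approved — every class gave the required vote.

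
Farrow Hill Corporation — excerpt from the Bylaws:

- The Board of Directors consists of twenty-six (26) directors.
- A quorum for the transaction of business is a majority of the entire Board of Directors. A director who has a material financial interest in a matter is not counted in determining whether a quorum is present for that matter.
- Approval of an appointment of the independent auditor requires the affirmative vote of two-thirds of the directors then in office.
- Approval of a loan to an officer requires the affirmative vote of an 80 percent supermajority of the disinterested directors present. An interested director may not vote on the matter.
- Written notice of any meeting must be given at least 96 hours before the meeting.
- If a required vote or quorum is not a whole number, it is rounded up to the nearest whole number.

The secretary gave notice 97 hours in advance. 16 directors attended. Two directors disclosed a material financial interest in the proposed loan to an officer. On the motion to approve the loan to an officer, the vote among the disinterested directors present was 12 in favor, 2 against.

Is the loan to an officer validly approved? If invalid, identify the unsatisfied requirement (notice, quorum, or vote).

Valid — all requirements satisfied.

Notice: 97 hours given; 96 required (97 ≥ 96). Satisfied.
Quorum: 16 present, but the 2 interested directors do not count, leaving 14. Quorum is 14. Satisfied.
Vote: the loan to an officer requires four-fifths of the disinterested directors present (16 − 2 = 14). 4/5 of 14 = 11.20, rounded up to 12, so 12 affirmative votes are needed; 12 voted in favor. Satisfied.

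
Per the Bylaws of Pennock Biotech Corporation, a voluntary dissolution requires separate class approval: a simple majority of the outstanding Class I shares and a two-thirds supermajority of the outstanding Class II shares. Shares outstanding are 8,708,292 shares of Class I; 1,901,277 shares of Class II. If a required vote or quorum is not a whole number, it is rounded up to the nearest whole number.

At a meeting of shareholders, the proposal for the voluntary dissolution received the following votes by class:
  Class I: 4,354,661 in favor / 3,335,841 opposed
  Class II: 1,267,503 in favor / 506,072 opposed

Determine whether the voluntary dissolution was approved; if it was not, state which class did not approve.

Not approved — the Class II shares did not give the required vote.

Class I: a majority of 8708292 is 4354147; 4,354,147 required, 4,354,661 in favor — approved.
Class II: 2/3 of 1901277 = 1267518; 1,267,518 required, 1,267,503 in favor — not approved.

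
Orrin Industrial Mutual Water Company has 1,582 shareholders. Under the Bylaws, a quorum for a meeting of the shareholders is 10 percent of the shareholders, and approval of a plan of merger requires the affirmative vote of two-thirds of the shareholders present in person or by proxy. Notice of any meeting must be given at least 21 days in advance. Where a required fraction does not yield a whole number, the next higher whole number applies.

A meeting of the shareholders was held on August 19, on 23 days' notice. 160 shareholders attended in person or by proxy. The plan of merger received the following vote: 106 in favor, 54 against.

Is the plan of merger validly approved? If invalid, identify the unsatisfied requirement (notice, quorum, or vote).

Invalid — vote requirement not satisfied.

Notice: 23 days given; 21 required. Satisfied.
Quorum: 10% of 1,582 = 158.20, rounded up to 159; 160 present. Satisfied.
Vote: requires two-thirds of those present (160); 2/3 of 160 = 106.67, rounded up to 107, so 107 needed; 106 in favor. Not satisfied.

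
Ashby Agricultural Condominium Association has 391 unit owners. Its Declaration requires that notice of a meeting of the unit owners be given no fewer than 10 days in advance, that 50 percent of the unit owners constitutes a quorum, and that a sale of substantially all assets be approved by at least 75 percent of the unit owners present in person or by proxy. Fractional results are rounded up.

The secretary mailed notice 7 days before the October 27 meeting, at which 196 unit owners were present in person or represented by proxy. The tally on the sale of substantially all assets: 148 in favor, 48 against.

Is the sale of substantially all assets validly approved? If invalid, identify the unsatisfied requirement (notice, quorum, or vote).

Invalid — notice requirement not satisfied.

Notice: 7 days given; 10 required. Not satisfied.
Quorum: 50% of 391 = 195.50, rounded up to 196; 196 present. Satisfied.
Vote: requires three-fourths of those present (196); 3/4 of 196 = 147, so 147 needed; 148 in favor. Satisfied.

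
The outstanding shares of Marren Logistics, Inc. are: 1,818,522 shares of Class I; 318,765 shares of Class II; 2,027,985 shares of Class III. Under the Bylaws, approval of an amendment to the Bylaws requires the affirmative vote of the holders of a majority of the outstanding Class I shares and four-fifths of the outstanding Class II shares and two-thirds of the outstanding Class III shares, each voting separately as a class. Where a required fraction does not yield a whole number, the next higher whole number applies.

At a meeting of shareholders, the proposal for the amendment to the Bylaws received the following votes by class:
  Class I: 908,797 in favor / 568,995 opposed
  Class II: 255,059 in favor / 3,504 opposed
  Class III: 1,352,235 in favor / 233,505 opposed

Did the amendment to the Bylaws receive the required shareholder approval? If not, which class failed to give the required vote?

Class I: a majority of 1818522 is 909262; 909,262 required, 908,797 in favor — not approved.
Class II: 4/5 of 318765 = 255012; 255,012 required, 255,059 in favor — approved.
Class III: 2/3 of 2027985 = 1351990; 1,351,990 required, 1,352,235 in favor — approved.

Not approved — the Class I shares did not give the required vote.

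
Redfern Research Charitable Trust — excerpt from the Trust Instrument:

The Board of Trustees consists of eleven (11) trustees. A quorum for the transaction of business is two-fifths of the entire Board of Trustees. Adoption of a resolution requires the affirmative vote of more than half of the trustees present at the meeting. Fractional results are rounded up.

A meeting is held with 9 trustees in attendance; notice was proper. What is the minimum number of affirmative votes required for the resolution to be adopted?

The resolution requires a majority of the trustees present (9).
A majority of 9 is 5.

5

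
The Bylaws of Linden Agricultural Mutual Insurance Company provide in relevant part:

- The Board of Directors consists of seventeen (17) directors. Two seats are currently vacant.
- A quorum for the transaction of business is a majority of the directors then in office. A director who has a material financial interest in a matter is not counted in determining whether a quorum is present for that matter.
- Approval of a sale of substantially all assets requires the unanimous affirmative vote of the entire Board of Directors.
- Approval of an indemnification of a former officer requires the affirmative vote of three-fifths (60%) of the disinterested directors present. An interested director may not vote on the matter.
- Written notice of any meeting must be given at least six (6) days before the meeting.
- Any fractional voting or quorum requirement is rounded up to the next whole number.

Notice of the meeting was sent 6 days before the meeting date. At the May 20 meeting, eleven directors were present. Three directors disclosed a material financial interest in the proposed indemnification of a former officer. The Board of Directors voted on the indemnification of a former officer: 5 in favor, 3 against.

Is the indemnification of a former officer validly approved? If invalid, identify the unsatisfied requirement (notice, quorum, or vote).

Notice: 6 days given; 6 required (6 ≥ 6). Satisfied.
Quorum: 11 present, but the 3 interested directors do not count, leaving 8. Quorum is 8. Satisfied.
Vote: the indemnification of a former officer requires three-fifths of the disinterested directors present (11 − 3 = 8). 3/5 of 8 = 4.80, rounded up to 5, so 5 affirmative votes are needed; 5 voted in favor. Satisfied.

Valid — all requirements satisfied.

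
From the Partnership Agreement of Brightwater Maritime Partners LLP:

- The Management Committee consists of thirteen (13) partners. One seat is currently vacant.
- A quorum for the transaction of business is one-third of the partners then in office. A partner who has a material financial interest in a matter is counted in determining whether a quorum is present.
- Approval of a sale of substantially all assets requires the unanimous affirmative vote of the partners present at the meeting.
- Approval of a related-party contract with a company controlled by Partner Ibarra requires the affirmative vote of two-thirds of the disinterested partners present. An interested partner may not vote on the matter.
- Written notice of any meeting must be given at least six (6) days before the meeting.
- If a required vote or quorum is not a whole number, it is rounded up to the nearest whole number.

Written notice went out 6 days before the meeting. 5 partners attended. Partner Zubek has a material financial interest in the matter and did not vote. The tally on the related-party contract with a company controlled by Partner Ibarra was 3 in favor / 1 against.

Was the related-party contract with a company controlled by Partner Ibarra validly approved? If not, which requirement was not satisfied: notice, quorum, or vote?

Notice: 6 days given; 6 required (6 ≥ 6). Satisfied.
Quorum: 5 present (interested partners count toward quorum); quorum is 4. Satisfied.
Vote: the related-party contract with a company controlled by Partner Ibarra requires two-thirds of the disinterested partners present (5 − 1 = 4). 2/3 of 4 = 2.67, rounded up to 3, so 3 affirmative votes are needed; 3 voted in favor. Satisfied.

Valid — all requirements satisfied.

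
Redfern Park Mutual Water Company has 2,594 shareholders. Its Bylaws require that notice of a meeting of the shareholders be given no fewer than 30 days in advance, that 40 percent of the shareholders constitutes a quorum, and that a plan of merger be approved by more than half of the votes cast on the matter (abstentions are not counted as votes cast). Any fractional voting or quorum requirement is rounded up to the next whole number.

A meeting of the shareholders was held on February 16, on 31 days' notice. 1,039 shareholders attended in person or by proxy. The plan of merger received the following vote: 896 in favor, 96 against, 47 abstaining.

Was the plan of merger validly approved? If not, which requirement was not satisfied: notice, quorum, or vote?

Notice: 31 days given; 30 required. Satisfied.
Quorum: 40% of 2,594 = 1,037.60, rounded up to 1,038; 1,039 present. Satisfied.
Vote: requires a majority of the votes cast (1,039 − 47 abstaining = 992); a majority of 992 is 497, so 497 needed; 896 in favor. Satisfied.

Valid — all requirements satisfied.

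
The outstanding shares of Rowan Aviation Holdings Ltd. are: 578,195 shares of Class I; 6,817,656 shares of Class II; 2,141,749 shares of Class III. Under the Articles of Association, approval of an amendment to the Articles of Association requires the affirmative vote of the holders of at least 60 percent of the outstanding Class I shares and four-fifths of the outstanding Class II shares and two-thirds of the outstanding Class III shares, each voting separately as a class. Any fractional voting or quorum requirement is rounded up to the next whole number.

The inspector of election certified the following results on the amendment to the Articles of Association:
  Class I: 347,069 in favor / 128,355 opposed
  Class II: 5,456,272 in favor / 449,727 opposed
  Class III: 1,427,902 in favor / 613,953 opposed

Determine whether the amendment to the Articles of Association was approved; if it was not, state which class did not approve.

Approved — every class gave the required vote.

Class I: 3/5 of 578195 = 346917; 346,917 required, 347,069 in favor — approved.
Class II: 4/5 of 6817656 = 5454124.80, rounded up to 5454125; 5,454,125 required, 5,456,272 in favor — approved.
Class III: 2/3 of 2141749 = 1427832.67, rounded up to 1427833; 1,427,833 required, 1,427,902 in favor — approved.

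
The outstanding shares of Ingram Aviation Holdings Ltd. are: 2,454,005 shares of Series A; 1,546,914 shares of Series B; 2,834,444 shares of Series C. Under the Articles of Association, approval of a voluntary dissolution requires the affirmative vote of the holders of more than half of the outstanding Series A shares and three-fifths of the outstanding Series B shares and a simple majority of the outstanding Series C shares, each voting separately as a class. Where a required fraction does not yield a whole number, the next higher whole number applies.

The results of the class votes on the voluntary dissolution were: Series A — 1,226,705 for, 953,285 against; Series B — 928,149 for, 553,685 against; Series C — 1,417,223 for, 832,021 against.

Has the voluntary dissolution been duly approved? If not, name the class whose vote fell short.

Series A: a majority of 2454005 is 1227003; 1,227,003 required, 1,226,705 in favor — not approved.
Series B: 3/5 of 1546914 = 928148.40, rounded up to 928149; 928,149 required, 928,149 in favor — approved.
Series C: a majority of 2834444 is 1417223; 1,417,223 required, 1,417,223 in favor — approved.

Not approved — the Series A shares did not give the required vote.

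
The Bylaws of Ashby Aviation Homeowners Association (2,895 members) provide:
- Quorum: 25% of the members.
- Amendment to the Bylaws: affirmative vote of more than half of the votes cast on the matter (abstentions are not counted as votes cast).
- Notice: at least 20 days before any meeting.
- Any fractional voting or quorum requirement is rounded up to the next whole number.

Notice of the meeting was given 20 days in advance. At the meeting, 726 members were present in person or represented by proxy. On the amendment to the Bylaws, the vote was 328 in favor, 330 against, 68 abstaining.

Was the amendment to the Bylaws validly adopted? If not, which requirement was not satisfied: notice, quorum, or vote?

Notice: 20 days given; 20 required. Satisfied.
Quorum: 25% of 2,895 = 723.75, rounded up to 724; 726 present. Satisfied.
Vote: requires a majority of the votes cast (726 − 68 abstaining = 658); a majority of 658 is 330, so 330 needed; 328 in favor. Not satisfied.

Invalid — vote requirement not satisfied.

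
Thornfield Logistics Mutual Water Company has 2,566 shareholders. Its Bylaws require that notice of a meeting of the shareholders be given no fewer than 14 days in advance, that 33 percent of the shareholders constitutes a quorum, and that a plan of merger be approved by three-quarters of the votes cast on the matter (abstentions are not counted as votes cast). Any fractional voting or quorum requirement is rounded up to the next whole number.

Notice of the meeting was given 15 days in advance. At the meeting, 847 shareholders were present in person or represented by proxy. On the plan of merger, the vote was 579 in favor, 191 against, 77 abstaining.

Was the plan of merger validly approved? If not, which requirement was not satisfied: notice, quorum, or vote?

Valid — all requirements satisfied.

Notice: 15 days given; 14 required. Satisfied.
Quorum: 33% of 2,566 = 846.78, rounded up to 847; 847 present. Satisfied.
Vote: requires three-fourths of the votes cast (847 − 77 abstaining = 770); 3/4 of 770 = 577.50, rounded up to 578, so 578 needed; 579 in favor. Satisfied.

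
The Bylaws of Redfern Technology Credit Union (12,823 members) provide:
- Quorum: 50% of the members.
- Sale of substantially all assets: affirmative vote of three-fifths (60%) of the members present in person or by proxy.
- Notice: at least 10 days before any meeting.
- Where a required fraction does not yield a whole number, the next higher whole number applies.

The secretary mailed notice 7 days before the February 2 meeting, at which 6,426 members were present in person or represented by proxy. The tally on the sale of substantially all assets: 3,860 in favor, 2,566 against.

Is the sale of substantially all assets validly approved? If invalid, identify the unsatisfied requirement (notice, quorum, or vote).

Invalid — notice requirement not satisfied.

Notice: 7 days given; 10 required. Not satisfied.
Quorum: 50% of 12,823 = 6,411.50, rounded up to 6,412; 6,426 present. Satisfied.
Vote: requires three-fifths of those present (6,426); 3/5 of 6426 = 3855.60, rounded up to 3856, so 3,856 needed; 3,860 in favor. Satisfied.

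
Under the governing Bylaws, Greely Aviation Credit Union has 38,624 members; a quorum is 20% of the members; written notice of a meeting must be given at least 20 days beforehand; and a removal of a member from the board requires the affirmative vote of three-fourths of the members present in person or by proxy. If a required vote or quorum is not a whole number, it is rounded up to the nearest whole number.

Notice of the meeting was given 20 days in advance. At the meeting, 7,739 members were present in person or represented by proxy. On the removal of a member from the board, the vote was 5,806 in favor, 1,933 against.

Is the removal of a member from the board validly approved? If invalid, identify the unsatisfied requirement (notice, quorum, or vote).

Notice: 20 days given; 20 required. Satisfied.
Quorum: 20% of 38,624 = 7,724.80, rounded up to 7,725; 7,739 present. Satisfied.
Vote: requires three-fourths of those present (7,739); 3/4 of 7739 = 5804.25, rounded up to 5805, so 5,805 needed; 5,806 in favor. Satisfied.

Valid — all requirements satisfied.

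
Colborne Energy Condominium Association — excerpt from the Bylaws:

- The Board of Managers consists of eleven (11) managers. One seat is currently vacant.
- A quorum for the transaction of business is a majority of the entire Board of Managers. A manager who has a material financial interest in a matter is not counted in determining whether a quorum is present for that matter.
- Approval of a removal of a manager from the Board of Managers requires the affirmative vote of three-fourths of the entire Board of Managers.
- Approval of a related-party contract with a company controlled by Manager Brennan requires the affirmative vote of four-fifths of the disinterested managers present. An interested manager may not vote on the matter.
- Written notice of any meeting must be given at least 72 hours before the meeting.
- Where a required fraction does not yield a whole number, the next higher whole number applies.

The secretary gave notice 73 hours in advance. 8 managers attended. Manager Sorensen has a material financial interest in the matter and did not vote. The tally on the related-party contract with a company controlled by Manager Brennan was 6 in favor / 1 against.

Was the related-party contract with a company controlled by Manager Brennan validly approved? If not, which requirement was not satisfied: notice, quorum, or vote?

Notice: 73 hours given; 72 required (73 ≥ 72). Satisfied.
Quorum: 8 present, but the 1 interested manager does not count, leaving 7. Quorum is 6. Satisfied.
Vote: the related-party contract with a company controlled by Manager Brennan requires four-fifths of the disinterested managers present (8 − 1 = 7). 4/5 of 7 = 5.60, rounded up to 6, so 6 affirmative votes are needed; 6 voted in favor. Satisfied.

Valid — all requirements satisfied.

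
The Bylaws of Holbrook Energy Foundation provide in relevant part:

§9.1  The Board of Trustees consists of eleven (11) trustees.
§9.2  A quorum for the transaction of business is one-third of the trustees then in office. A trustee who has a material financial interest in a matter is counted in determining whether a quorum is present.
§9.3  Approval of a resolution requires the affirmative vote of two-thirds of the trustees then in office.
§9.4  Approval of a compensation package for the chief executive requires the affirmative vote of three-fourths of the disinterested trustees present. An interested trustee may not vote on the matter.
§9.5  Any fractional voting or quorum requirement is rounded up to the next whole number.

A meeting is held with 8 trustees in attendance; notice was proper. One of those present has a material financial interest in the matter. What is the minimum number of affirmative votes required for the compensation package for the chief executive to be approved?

The compensation package for the chief executive requires three-fourths of the disinterested trustees present (8 − 1 = 7).
3/4 of 7 = 5.25, rounded up to 6.

6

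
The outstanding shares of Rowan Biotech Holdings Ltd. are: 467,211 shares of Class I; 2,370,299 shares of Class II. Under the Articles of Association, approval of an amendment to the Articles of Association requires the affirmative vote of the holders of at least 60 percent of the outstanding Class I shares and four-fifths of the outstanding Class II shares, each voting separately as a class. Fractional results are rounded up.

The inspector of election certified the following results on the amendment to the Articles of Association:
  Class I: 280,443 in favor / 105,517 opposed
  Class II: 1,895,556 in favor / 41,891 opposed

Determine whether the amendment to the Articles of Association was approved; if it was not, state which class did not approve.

Class I: 3/5 of 467211 = 280326.60, rounded up to 280327; 280,327 required, 280,443 in favor — approved.
Class II: 4/5 of 2370299 = 1896239.20, rounded up to 1896240; 1,896,240 required, 1,895,556 in favor — not approved.

Not approved — the Class II shares did not give the required vote.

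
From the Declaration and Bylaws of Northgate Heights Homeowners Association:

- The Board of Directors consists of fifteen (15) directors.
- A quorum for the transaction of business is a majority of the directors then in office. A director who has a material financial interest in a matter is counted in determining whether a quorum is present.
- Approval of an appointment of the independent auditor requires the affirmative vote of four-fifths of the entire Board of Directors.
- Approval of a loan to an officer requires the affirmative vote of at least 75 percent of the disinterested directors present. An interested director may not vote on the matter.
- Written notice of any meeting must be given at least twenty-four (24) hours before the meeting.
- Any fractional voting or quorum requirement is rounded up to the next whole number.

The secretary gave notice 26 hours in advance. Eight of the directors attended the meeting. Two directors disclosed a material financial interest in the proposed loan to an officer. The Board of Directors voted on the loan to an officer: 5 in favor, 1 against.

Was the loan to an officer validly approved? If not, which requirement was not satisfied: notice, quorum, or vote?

Valid — all requirements satisfied.

Notice: 26 hours given; 24 required (26 ≥ 24). Satisfied.
Quorum: 8 present (interested directors count toward quorum); quorum is 8. Satisfied.
Vote: the loan to an officer requires three-fourths of the disinterested directors present (8 − 2 = 6). 3/4 of 6 = 4.50, rounded up to 5, so 5 affirmative votes are needed; 5 voted in favor. Satisfied.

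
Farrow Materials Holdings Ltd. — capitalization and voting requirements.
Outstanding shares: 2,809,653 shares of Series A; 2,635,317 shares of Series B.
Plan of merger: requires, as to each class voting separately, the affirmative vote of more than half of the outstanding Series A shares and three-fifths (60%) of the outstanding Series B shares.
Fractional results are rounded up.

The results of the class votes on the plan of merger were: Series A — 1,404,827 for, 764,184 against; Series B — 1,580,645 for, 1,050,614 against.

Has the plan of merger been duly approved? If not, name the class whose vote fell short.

Not approved — the Series B shares did not give the required vote.

Series A: a majority of 2809653 is 1404827; 1,404,827 required, 1,404,827 in favor — approved.
Series B: 3/5 of 2635317 = 1581190.20, rounded up to 1581191; 1,581,191 required, 1,580,645 in favor — not approved.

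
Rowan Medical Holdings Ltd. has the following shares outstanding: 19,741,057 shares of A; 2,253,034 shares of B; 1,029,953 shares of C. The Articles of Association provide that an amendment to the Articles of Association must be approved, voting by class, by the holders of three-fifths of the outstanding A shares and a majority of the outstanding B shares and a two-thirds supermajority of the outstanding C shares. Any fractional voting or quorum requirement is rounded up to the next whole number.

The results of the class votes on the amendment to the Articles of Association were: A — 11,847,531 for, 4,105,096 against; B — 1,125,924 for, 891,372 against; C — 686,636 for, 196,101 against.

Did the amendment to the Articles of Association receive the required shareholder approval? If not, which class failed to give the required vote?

A: 3/5 of 19741057 = 11844634.20, rounded up to 11844635; 11,844,635 required, 11,847,531 in favor — approved.
B: a majority of 2253034 is 1126518; 1,126,518 required, 1,125,924 in favor — not approved.
C: 2/3 of 1029953 = 686635.33, rounded up to 686636; 686,636 required, 686,636 in favor — approved.

Not approved — the B shares did not give the required vote.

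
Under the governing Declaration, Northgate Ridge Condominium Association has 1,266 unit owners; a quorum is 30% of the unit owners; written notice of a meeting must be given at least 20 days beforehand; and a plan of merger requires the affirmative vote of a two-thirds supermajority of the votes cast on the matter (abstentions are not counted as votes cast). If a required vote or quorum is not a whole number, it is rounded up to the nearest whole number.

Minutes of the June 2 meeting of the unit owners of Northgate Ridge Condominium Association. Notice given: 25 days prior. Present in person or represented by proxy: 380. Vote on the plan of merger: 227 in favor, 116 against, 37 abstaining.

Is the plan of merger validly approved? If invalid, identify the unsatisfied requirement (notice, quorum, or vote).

Notice: 25 days given; 20 required. Satisfied.
Quorum: 30% of 1,266 = 379.80, rounded up to 380; 380 present. Satisfied.
Vote: requires two-thirds of the votes cast (380 − 37 abstaining = 343); 2/3 of 343 = 228.67, rounded up to 229, so 229 needed; 227 in favor. Not satisfied.

Invalid — vote requirement not satisfied.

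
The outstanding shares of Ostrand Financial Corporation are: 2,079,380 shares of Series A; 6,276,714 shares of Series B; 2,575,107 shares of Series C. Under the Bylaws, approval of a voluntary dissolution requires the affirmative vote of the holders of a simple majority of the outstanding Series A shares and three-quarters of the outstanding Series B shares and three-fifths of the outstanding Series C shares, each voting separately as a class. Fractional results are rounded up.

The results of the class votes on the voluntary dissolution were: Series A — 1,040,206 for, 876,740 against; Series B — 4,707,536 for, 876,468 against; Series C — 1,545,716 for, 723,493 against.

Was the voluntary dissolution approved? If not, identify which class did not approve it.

Series A: a majority of 2079380 is 1039691; 1,039,691 required, 1,040,206 in favor — approved.
Series B: 3/4 of 6276714 = 4707535.50, rounded up to 4707536; 4,707,536 required, 4,707,536 in favor — approved.
Series C: 3/5 of 2575107 = 1545064.20, rounded up to 1545065; 1,545,065 required, 1,545,716 in favor — approved.

Approved — every class gave the required vote.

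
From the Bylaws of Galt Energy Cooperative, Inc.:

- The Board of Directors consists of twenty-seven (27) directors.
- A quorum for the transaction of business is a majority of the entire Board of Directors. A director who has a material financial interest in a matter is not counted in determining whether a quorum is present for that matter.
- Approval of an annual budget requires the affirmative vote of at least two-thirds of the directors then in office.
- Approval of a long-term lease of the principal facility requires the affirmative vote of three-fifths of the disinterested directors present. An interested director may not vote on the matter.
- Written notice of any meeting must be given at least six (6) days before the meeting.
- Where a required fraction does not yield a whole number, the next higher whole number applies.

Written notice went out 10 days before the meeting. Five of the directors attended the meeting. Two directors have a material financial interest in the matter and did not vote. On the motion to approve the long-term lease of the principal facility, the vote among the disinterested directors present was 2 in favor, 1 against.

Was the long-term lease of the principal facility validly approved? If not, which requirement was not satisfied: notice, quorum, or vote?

Invalid — quorum requirement not satisfied.

Notice: 10 days given; 6 required (10 ≥ 6). Satisfied.
Quorum: 5 present, but the 2 interested directors do not count, leaving 3. Quorum is 14. Not satisfied.
Vote: the long-term lease of the principal facility requires three-fifths of the disinterested directors present (5 − 2 = 3). 3/5 of 3 = 1.80, rounded up to 2, so 2 affirmative votes are needed; 2 voted in favor. Satisfied. (Moot — without a quorum no business can be validly transacted.)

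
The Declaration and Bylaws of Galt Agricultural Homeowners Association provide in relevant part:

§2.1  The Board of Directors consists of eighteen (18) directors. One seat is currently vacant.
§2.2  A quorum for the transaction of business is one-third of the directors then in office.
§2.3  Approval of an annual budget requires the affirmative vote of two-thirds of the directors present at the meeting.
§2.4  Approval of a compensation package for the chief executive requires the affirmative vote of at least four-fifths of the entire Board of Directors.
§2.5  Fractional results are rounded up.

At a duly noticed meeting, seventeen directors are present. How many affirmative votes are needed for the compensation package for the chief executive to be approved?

15

The compensation package for the chief executive requires four-fifths of the entire Board of Directors (18).
4/5 of 18 = 14.40, rounded up to 15.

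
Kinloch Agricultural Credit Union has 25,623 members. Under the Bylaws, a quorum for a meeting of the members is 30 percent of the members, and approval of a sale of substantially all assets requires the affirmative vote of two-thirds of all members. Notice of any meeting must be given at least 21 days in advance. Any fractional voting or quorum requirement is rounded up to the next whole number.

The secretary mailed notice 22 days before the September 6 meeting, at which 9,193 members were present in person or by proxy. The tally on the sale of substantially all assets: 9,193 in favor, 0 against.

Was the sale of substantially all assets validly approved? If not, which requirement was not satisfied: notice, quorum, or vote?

Notice: 22 days given; 21 required. Satisfied.
Quorum: 30% of 25,623 = 7,686.90, rounded up to 7,687; 9,193 present. Satisfied.
Vote: requires two-thirds of all members (25,623); 2/3 of 25623 = 17082, so 17,082 needed; 9,193 in favor. Not satisfied.

Invalid — vote requirement not satisfied.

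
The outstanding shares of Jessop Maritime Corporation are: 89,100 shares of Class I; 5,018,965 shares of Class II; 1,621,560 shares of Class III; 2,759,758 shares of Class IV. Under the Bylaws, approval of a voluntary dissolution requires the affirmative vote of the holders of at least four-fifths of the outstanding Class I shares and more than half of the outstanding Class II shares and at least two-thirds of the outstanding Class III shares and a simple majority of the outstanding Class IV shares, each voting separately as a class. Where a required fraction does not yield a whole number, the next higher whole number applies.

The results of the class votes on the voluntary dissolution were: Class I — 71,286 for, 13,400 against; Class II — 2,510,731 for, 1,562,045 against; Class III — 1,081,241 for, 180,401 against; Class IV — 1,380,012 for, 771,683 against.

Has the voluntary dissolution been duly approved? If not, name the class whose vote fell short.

Approved — every class gave the required vote.

Class I: 4/5 of 89100 = 71280; 71,280 required, 71,286 in favor — approved.
Class II: a majority of 5018965 is 2509483; 2,509,483 required, 2,510,731 in favor — approved.
Class III: 2/3 of 1621560 = 1081040; 1,081,040 required, 1,081,241 in favor — approved.
Class IV: a majority of 2759758 is 1379880; 1,379,880 required, 1,380,012 in favor — approved.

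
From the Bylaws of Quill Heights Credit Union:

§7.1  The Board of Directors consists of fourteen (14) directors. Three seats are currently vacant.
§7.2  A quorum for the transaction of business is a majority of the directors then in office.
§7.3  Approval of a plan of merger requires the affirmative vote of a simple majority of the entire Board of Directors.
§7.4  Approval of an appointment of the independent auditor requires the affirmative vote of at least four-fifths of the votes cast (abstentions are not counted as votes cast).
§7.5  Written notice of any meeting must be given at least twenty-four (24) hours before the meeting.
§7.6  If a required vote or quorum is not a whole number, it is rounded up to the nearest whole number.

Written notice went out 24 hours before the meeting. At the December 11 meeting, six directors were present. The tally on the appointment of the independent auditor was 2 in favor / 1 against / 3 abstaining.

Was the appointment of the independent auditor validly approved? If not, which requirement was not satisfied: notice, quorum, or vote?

Notice: 24 hours given; 24 required (24 ≥ 24). Satisfied.
Quorum: 6 present; quorum is 6. Satisfied.
Vote: the appointment of the independent auditor requires four-fifths of the votes cast (6 present − 3 abstaining = 3). 4/5 of 3 = 2.40, rounded up to 3, so 3 affirmative votes are needed; 2 voted in favor. Not satisfied.

Invalid — vote requirement not satisfied.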